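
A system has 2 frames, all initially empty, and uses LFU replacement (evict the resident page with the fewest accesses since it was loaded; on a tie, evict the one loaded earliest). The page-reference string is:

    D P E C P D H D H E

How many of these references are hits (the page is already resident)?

2

D -> fault, frames {D}
P -> fault, frames {D,P}
E -> fault, evict D, frames {P,E}
C -> fault, evict P, frames {E,C}
P -> fault, evict E, frames {C,P}
D -> fault, evict C, frames {P,D}
H -> fault, evict P, frames {D,H}
D -> hit
H -> hit
E -> fault, evict D, frames {H,E}
Hits: 2.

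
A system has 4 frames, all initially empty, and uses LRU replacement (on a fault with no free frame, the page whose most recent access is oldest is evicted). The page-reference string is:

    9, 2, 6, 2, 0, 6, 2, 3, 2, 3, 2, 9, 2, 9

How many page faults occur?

6

9 -> fault, frames {9}
2 -> fault, frames {9,2}
6 -> fault, frames {9,2,6}
2 -> hit
0 -> fault, frames {9,6,2,0}
6 -> hit
2 -> hit
3 -> fault, evict 9, frames {0,6,2,3}
2 -> hit
3 -> hit
2 -> hit
9 -> fault, evict 0, frames {6,3,2,9}
2 -> hit
9 -> hit
Page faults: 6.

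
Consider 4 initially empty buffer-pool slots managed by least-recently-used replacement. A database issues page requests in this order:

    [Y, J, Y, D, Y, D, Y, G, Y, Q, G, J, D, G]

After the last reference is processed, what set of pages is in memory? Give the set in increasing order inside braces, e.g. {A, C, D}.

{D, G, J, Q}

Y -> miss, frames [Y]
J -> miss, frames [Y, J]
Y -> hit
D -> miss, frames [J, Y, D]
Y -> hit
D -> hit
Y -> hit
G -> miss, frames [J, D, Y, G]
Y -> hit
Q -> miss, evict J, frames [D, G, Y, Q]
G -> hit
J -> miss, evict D, frames [Y, Q, G, J]
D -> miss, evict Y, frames [Q, G, J, D]
G -> hit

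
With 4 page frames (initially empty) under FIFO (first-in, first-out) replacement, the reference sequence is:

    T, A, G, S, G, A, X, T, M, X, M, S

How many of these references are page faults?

T: fault, frames {T}
A: fault, frames {T,A}
G: fault, frames {T,A,G}
S: fault, frames {T,A,G,S}
G: hit
A: hit
X: fault, evict T, frames {A,G,S,X}
T: fault, evict A, frames {G,S,X,T}
M: fault, evict G, frames {S,X,T,M}
X: hit
M: hit
S: hit
Page faults: 7.

7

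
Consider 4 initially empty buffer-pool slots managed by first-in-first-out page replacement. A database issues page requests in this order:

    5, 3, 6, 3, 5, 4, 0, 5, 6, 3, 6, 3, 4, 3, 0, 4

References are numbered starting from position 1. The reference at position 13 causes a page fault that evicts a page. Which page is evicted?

pos 1: 5 -> miss, frames (5)
pos 2: 3 -> miss, frames (5 3)
pos 3: 6 -> miss, frames (5 3 6)
pos 4: 3 -> hit
pos 5: 5 -> hit
pos 6: 4 -> miss, frames (5 3 6 4)
pos 7: 0 -> miss, evict 5, frames (3 6 4 0)
pos 8: 5 -> miss, evict 3, frames (6 4 0 5)
pos 9: 6 -> hit
pos 10: 3 -> miss, evict 6, frames (4 0 5 3)
pos 11: 6 -> miss, evict 4, frames (0 5 3 6)
pos 12: 3 -> hit
pos 13: 4 -> miss, evict 0, frames (5 3 6 4)
At position 13, page 0 is evicted.

0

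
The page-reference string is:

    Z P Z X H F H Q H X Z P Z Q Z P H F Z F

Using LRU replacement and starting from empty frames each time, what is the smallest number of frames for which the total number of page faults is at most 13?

f=1: 20 faults
f=2: 14 faults
f=3: 13 faults
f=4: 11 faults
f=5: 8 faults
f=6: 6 faults
Smallest f with faults ≤ 13 is 3.

3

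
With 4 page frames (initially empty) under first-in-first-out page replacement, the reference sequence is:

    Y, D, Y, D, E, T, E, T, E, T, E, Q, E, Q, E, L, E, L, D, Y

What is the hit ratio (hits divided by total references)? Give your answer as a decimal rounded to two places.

0.60

Y -> miss, frames (Y)
D -> miss, frames (Y D)
Y -> hit
D -> hit
E -> miss, frames (Y D E)
T -> miss, frames (Y D E T)
E -> hit
T -> hit
E -> hit
T -> hit
E -> hit
Q -> miss, evict Y, frames (D E T Q)
E -> hit
Q -> hit
E -> hit
L -> miss, evict D, frames (E T Q L)
E -> hit
L -> hit
D -> miss, evict E, frames (T Q L D)
Y -> miss, evict T, frames (Q L D Y)
Hits: 12 of 20 references → 12/20 = 0.6000.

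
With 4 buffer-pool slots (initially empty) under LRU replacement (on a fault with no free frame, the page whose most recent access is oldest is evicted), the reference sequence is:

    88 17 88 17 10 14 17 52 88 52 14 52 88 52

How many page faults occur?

88 → fault, frames {88}
17 → fault, frames {88,17}
88 → hit
17 → hit
10 → fault, frames {88,17,10}
14 → fault, frames {88,17,10,14}
17 → hit
52 → fault, evict 88, frames {10,14,17,52}
88 → fault, evict 10, frames {14,17,52,88}
52 → hit
14 → hit
52 → hit
88 → hit
52 → hit
Page faults: 6.

6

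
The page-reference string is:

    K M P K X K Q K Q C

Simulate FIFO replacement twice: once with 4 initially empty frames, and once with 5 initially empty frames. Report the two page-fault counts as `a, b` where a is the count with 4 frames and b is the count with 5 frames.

4 frames: F F F . F . F F . F → 7 faults.
5 frames: F F F . F . F . . F → 6 faults.
6 < 7: adding a frame reduced faults, as is typical.

7, 6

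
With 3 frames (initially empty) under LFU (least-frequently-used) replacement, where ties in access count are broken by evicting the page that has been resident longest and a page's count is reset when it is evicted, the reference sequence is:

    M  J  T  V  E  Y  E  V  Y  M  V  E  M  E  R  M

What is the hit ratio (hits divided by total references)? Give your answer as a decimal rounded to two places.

M → miss, frames (M)
J → miss, frames (M J)
T → miss, frames (M J T)
V → miss, evict M, frames (J T V)
E → miss, evict J, frames (T V E)
Y → miss, evict T, frames (V E Y)
E → hit
V → hit
Y → hit
M → miss, evict V, frames (E Y M)
V → miss, evict M, frames (E Y V)
E → hit
M → miss, evict V, frames (E Y M)
E → hit
R → miss, evict M, frames (E Y R)
M → miss, evict R, frames (E Y M)
Hits: 5 of 16 references → 5/16 = 0.3125.

0.31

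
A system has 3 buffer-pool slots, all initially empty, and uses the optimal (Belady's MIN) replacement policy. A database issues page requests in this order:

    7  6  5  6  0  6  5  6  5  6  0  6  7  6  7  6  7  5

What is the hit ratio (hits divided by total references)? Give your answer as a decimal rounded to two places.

7 → fault, frames {7}
6 → fault, frames {7,6}
5 → fault, frames {7,6,5}
6 → hit
0 → fault, evict 7, frames {6,5,0}
6 → hit
5 → hit
6 → hit
5 → hit
6 → hit
0 → hit
6 → hit
7 → fault, evict 0, frames {6,5,7}
6 → hit
7 → hit
6 → hit
7 → hit
5 → hit
Hits: 13 of 18 references → 13/18 = 0.7222.

0.72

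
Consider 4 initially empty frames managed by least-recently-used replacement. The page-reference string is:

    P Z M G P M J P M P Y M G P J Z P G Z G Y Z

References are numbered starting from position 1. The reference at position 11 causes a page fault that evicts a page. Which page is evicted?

G

pos 1: P: fault, frames (P)
pos 2: Z: fault, frames (P Z)
pos 3: M: fault, frames (P Z M)
pos 4: G: fault, frames (P Z M G)
pos 5: P: hit
pos 6: M: hit
pos 7: J: fault, evict Z, frames (G P M J)
pos 8: P: hit
pos 9: M: hit
pos 10: P: hit
pos 11: Y: fault, evict G, frames (J M P Y)
At position 11, page G is evicted.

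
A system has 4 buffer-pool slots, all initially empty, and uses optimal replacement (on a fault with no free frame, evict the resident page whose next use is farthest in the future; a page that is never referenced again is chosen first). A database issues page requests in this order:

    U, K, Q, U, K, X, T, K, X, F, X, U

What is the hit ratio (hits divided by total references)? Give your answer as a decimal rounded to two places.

0.50

U: miss, frames [U]
K: miss, frames [U, K]
Q: miss, frames [U, K, Q]
U: hit
K: hit
X: miss, frames [U, K, Q, X]
T: miss, evict Q, frames [U, K, X, T]
K: hit
X: hit
F: miss, evict T, frames [U, K, X, F]
X: hit
U: hit
Hits: 6 of 12 references → 6/12 = 0.5000.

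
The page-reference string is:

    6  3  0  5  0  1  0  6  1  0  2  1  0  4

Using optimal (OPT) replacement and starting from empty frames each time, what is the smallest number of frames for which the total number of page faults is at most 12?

f=1: 14 faults
f=2: 10 faults
f=3: 7 faults
f=4: 7 faults
f=5: 7 faults
f=6: 7 faults
f=7: 7 faults
Smallest f with faults ≤ 12 is 2.

2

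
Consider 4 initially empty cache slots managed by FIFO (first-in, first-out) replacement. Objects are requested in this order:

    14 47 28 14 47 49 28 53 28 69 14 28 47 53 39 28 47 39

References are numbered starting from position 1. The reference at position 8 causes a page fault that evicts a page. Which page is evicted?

14

pos 1: 14 → miss, frames (14)
pos 2: 47 → miss, frames (14 47)
pos 3: 28 → miss, frames (14 47 28)
pos 4: 14 → hit
pos 5: 47 → hit
pos 6: 49 → miss, frames (14 47 28 49)
pos 7: 28 → hit
pos 8: 53 → miss, evict 14, frames (47 28 49 53)
At position 8, page 14 is evicted.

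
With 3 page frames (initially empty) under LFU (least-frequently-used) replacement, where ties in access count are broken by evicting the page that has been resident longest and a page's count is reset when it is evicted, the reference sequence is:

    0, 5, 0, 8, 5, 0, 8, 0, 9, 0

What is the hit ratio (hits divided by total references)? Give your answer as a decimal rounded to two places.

0: fault, frames (0)
5: fault, frames (0 5)
0: hit
8: fault, frames (0 5 8)
5: hit
0: hit
8: hit
0: hit
9: fault, evict 5, frames (0 8 9)
0: hit
Hits: 6 of 10 references → 6/10 = 0.6000.

0.60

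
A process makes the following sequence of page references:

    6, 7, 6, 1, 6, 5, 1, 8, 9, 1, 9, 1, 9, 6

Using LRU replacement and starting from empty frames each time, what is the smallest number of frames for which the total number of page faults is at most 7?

3

f=1: 14 faults
f=2: 9 faults
f=3: 7 faults
f=4: 7 faults
f=5: 6 faults
f=6: 6 faults
Smallest f with faults ≤ 7 is 3.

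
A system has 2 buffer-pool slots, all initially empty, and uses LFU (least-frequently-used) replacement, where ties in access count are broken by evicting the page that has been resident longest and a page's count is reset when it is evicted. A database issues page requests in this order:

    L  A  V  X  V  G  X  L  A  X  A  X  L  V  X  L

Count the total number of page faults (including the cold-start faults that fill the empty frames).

14

L -> miss, frames [L]
A -> miss, frames [L, A]
V -> miss, evict L, frames [A, V]
X -> miss, evict A, frames [V, X]
V -> hit
G -> miss, evict X, frames [V, G]
X -> miss, evict G, frames [V, X]
L -> miss, evict X, frames [V, L]
A -> miss, evict L, frames [V, A]
X -> miss, evict A, frames [V, X]
A -> miss, evict X, frames [V, A]
X -> miss, evict A, frames [V, X]
L -> miss, evict X, frames [V, L]
V -> hit
X -> miss, evict L, frames [V, X]
L -> miss, evict X, frames [V, L]
Page faults: 14.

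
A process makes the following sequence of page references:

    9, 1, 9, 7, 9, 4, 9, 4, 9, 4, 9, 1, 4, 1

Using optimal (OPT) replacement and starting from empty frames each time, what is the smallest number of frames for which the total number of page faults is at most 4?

f=1: 14 faults
f=2: 5 faults
f=3: 4 faults
f=4: 4 faults
Smallest f with faults ≤ 4 is 3.

3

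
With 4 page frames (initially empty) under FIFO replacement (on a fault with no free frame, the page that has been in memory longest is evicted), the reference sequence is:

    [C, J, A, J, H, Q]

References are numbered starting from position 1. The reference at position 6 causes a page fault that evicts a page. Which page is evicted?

pos 1: C: fault, frames (C)
pos 2: J: fault, frames (C J)
pos 3: A: fault, frames (C J A)
pos 4: J: hit
pos 5: H: fault, frames (C J A H)
pos 6: Q: fault, evict C, frames (J A H Q)
At position 6, page C is evicted.

C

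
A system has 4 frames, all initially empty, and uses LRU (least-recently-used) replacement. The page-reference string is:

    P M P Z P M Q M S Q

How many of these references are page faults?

5

P: fault, frames (P)
M: fault, frames (P M)
P: hit
Z: fault, frames (M P Z)
P: hit
M: hit
Q: fault, frames (Z P M Q)
M: hit
S: fault, evict Z, frames (P Q M S)
Q: hit
Page faults: 5.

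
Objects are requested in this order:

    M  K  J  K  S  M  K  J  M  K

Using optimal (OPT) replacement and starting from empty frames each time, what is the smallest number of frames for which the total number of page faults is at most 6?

3

f=1: 10 faults
f=2: 7 faults
f=3: 5 faults
f=4: 4 faults
Smallest f with faults ≤ 6 is 3.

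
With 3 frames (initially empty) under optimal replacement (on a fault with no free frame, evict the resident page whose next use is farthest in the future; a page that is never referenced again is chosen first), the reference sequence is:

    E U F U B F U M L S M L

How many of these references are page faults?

7

E → miss, frames (E)
U → miss, frames (E U)
F → miss, frames (E U F)
U → hit
B → miss, evict E, frames (U F B)
F → hit
U → hit
M → miss, evict B, frames (U F M)
L → miss, evict F, frames (U M L)
S → miss, evict U, frames (M L S)
M → hit
L → hit
Page faults: 7.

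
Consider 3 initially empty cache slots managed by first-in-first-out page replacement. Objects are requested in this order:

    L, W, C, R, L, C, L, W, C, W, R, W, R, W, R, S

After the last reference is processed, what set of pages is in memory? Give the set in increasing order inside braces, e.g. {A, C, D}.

{C, R, S}

L: fault, frames (L)
W: fault, frames (L W)
C: fault, frames (L W C)
R: fault, evict L, frames (W C R)
L: fault, evict W, frames (C R L)
C: hit
L: hit
W: fault, evict C, frames (R L W)
C: fault, evict R, frames (L W C)
W: hit
R: fault, evict L, frames (W C R)
W: hit
R: hit
W: hit
R: hit
S: fault, evict W, frames (C R S)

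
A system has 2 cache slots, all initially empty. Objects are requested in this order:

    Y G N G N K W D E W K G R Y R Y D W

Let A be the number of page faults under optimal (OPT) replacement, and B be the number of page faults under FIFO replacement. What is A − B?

Under OPT: F F F . . F F F F . F F F F . . F F → 13 faults.
Under FIFO: F F F . . F F F F F F F F F . . F F → 14 faults.
A − B = 13 − 14 = -1.

-1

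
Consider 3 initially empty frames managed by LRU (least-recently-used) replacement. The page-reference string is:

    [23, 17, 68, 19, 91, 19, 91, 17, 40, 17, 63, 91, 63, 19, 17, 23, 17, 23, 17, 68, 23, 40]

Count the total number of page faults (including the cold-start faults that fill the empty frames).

14

23 → fault, frames {23}
17 → fault, frames {23,17}
68 → fault, frames {23,17,68}
19 → fault, evict 23, frames {17,68,19}
91 → fault, evict 17, frames {68,19,91}
19 → hit
91 → hit
17 → fault, evict 68, frames {19,91,17}
40 → fault, evict 19, frames {91,17,40}
17 → hit
63 → fault, evict 91, frames {40,17,63}
91 → fault, evict 40, frames {17,63,91}
63 → hit
19 → fault, evict 17, frames {91,63,19}
17 → fault, evict 91, frames {63,19,17}
23 → fault, evict 63, frames {19,17,23}
17 → hit
23 → hit
17 → hit
68 → fault, evict 19, frames {23,17,68}
23 → hit
40 → fault, evict 17, frames {68,23,40}
Page faults: 14.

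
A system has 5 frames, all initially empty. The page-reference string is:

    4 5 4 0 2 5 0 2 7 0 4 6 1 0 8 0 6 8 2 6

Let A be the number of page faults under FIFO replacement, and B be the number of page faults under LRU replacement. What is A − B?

Under FIFO: F F . F F . . . F . . F F . F F . . F . → 10 faults.
Under LRU: F F . F F . . . F . . F F . F . . . F . → 9 faults.
A − B = 10 − 9 = 1.

1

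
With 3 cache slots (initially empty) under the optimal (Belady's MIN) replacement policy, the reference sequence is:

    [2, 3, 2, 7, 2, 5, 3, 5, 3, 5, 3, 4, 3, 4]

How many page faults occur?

5

2 -> miss, frames {2}
3 -> miss, frames {2,3}
2 -> hit
7 -> miss, frames {2,3,7}
2 -> hit
5 -> miss, evict 7, frames {2,3,5}
3 -> hit
5 -> hit
3 -> hit
5 -> hit
3 -> hit
4 -> miss, evict 5, frames {2,3,4}
3 -> hit
4 -> hit
Page faults: 5.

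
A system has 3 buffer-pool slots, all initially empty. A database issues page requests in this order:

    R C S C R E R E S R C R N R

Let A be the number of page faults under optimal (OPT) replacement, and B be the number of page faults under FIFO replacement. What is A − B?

-1

Under OPT: F F F . . F . . . . F . F . → 6 faults.
Under FIFO: F F F . . F F . . . F . F . → 7 faults.
A − B = 6 − 7 = -1.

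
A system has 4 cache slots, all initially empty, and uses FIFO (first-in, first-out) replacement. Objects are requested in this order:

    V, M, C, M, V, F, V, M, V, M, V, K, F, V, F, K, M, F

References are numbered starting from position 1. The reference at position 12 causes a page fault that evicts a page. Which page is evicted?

pos 1: V -> miss, frames [V]
pos 2: M -> miss, frames [V, M]
pos 3: C -> miss, frames [V, M, C]
pos 4: M -> hit
pos 5: V -> hit
pos 6: F -> miss, frames [V, M, C, F]
pos 7: V -> hit
pos 8: M -> hit
pos 9: V -> hit
pos 10: M -> hit
pos 11: V -> hit
pos 12: K -> miss, evict V, frames [M, C, F, K]
At position 12, page V is evicted.

V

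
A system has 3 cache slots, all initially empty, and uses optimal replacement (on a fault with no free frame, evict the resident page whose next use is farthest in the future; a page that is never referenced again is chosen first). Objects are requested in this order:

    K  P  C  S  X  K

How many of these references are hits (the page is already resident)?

1

K → miss, frames {K}
P → miss, frames {K,P}
C → miss, frames {K,P,C}
S → miss, evict C, frames {K,P,S}
X → miss, evict S, frames {K,P,X}
K → hit
Hits: 1.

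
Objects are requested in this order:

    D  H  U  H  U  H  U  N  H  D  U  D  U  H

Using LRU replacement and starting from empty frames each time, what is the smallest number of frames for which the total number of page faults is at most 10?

f=1: 14 faults
f=2: 8 faults
f=3: 6 faults
f=4: 4 faults
Smallest f with faults ≤ 10 is 2.

2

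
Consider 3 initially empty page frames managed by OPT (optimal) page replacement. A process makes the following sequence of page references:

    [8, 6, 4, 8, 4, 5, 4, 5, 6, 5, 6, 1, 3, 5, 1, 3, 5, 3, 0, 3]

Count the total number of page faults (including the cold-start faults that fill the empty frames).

8: fault, frames [8]
6: fault, frames [8, 6]
4: fault, frames [8, 6, 4]
8: hit
4: hit
5: fault, evict 8, frames [6, 4, 5]
4: hit
5: hit
6: hit
5: hit
6: hit
1: fault, evict 4, frames [6, 5, 1]
3: fault, evict 6, frames [5, 1, 3]
5: hit
1: hit
3: hit
5: hit
3: hit
0: fault, evict 1, frames [5, 3, 0]
3: hit
Page faults: 7.

7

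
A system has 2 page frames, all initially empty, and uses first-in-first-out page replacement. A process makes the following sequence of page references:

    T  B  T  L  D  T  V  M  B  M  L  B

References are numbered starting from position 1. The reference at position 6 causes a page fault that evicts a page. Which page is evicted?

pos 1: T -> miss, frames {T}
pos 2: B -> miss, frames {T,B}
pos 3: T -> hit
pos 4: L -> miss, evict T, frames {B,L}
pos 5: D -> miss, evict B, frames {L,D}
pos 6: T -> miss, evict L, frames {D,T}
At position 6, page L is evicted.

L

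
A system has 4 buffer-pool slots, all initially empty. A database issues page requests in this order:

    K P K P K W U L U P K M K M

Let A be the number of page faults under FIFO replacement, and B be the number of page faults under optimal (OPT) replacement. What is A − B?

1

Under FIFO: F F . . . F F F . . F F . . → 7 faults.
Under OPT: F F . . . F F F . . . F . . → 6 faults.
A − B = 7 − 6 = 1.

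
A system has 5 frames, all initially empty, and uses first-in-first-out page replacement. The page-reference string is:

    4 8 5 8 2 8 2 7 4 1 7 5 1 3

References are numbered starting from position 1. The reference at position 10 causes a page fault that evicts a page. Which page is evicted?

pos 1: 4 -> fault, frames (4)
pos 2: 8 -> fault, frames (4 8)
pos 3: 5 -> fault, frames (4 8 5)
pos 4: 8 -> hit
pos 5: 2 -> fault, frames (4 8 5 2)
pos 6: 8 -> hit
pos 7: 2 -> hit
pos 8: 7 -> fault, frames (4 8 5 2 7)
pos 9: 4 -> hit
pos 10: 1 -> fault, evict 4, frames (8 5 2 7 1)
At position 10, page 4 is evicted.

4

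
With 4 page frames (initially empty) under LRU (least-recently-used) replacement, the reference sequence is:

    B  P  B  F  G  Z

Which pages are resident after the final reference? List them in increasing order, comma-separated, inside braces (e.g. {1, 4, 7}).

B: fault, frames [B]
P: fault, frames [B, P]
B: hit
F: fault, frames [P, B, F]
G: fault, frames [P, B, F, G]
Z: fault, evict P, frames [B, F, G, Z]

{B, F, G, Z}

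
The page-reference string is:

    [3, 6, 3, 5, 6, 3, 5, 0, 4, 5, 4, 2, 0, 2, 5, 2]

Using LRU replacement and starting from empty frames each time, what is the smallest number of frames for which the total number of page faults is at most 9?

f=1: 16 faults
f=2: 12 faults
f=3: 8 faults
f=4: 6 faults
f=5: 6 faults
f=6: 6 faults
Smallest f with faults ≤ 9 is 3.

3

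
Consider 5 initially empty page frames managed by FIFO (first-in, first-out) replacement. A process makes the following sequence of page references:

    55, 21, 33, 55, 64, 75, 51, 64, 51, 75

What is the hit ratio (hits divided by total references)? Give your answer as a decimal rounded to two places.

0.40

55 -> miss, frames [55]
21 -> miss, frames [55, 21]
33 -> miss, frames [55, 21, 33]
55 -> hit
64 -> miss, frames [55, 21, 33, 64]
75 -> miss, frames [55, 21, 33, 64, 75]
51 -> miss, evict 55, frames [21, 33, 64, 75, 51]
64 -> hit
51 -> hit
75 -> hit
Hits: 4 of 10 references → 4/10 = 0.4000.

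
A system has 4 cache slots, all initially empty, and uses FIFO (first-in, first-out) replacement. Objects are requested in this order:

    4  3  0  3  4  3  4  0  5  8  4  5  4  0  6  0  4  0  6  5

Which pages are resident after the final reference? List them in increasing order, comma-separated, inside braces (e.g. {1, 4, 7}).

4 -> fault, frames [4]
3 -> fault, frames [4, 3]
0 -> fault, frames [4, 3, 0]
3 -> hit
4 -> hit
3 -> hit
4 -> hit
0 -> hit
5 -> fault, frames [4, 3, 0, 5]
8 -> fault, evict 4, frames [3, 0, 5, 8]
4 -> fault, evict 3, frames [0, 5, 8, 4]
5 -> hit
4 -> hit
0 -> hit
6 -> fault, evict 0, frames [5, 8, 4, 6]
0 -> fault, evict 5, frames [8, 4, 6, 0]
4 -> hit
0 -> hit
6 -> hit
5 -> fault, evict 8, frames [4, 6, 0, 5]

{0, 4, 5, 6}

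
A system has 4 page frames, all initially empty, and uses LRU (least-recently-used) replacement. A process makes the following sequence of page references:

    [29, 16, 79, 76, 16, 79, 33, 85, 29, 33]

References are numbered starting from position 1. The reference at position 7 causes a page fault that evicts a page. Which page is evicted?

29

pos 1: 29 -> fault, frames (29)
pos 2: 16 -> fault, frames (29 16)
pos 3: 79 -> fault, frames (29 16 79)
pos 4: 76 -> fault, frames (29 16 79 76)
pos 5: 16 -> hit
pos 6: 79 -> hit
pos 7: 33 -> fault, evict 29, frames (76 16 79 33)
At position 7, page 29 is evicted.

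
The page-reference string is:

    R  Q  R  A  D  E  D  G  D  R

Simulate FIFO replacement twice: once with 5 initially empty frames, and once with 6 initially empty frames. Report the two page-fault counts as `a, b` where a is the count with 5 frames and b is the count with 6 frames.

5 frames: F F . F F F . F . F → 7 faults.
6 frames: F F . F F F . F . . → 6 faults.
6 < 7: adding a frame reduced faults, as is typical.

7, 6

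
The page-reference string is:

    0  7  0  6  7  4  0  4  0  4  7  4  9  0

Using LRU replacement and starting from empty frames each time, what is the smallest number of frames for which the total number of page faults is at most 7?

f=1: 14 faults
f=2: 9 faults
f=3: 7 faults
f=4: 5 faults
f=5: 5 faults
Smallest f with faults ≤ 7 is 3.

3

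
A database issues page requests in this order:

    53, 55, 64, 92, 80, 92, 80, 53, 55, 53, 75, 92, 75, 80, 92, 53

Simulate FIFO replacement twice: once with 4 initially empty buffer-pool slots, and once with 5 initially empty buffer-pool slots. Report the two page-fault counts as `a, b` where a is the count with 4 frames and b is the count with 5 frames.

11, 7

4 frames: F F F F F . . F F . F F . F . F → 11 faults.
5 frames: F F F F F . . . . . F . . . . F → 7 faults.
7 < 11: adding a frame reduced faults, as is typical.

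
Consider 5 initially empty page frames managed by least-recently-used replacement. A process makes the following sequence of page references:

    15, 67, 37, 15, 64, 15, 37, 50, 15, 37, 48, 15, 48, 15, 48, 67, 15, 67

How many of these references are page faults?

15 -> fault, frames [15]
67 -> fault, frames [15, 67]
37 -> fault, frames [15, 67, 37]
15 -> hit
64 -> fault, frames [67, 37, 15, 64]
15 -> hit
37 -> hit
50 -> fault, frames [67, 64, 15, 37, 50]
15 -> hit
37 -> hit
48 -> fault, evict 67, frames [64, 50, 15, 37, 48]
15 -> hit
48 -> hit
15 -> hit
48 -> hit
67 -> fault, evict 64, frames [50, 37, 15, 48, 67]
15 -> hit
67 -> hit
Page faults: 7.

7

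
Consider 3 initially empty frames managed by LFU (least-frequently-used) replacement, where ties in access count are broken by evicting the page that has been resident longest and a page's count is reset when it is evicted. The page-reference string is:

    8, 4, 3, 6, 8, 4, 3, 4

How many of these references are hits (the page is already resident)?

8: fault, frames (8)
4: fault, frames (8 4)
3: fault, frames (8 4 3)
6: fault, evict 8, frames (4 3 6)
8: fault, evict 4, frames (3 6 8)
4: fault, evict 3, frames (6 8 4)
3: fault, evict 6, frames (8 4 3)
4: hit
Hits: 1.

1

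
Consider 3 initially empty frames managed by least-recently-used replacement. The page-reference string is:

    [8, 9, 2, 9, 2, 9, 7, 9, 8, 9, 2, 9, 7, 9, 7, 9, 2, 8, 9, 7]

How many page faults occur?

9

8 → fault, frames [8]
9 → fault, frames [8, 9]
2 → fault, frames [8, 9, 2]
9 → hit
2 → hit
9 → hit
7 → fault, evict 8, frames [2, 9, 7]
9 → hit
8 → fault, evict 2, frames [7, 9, 8]
9 → hit
2 → fault, evict 7, frames [8, 9, 2]
9 → hit
7 → fault, evict 8, frames [2, 9, 7]
9 → hit
7 → hit
9 → hit
2 → hit
8 → fault, evict 7, frames [9, 2, 8]
9 → hit
7 → fault, evict 2, frames [8, 9, 7]
Page faults: 9.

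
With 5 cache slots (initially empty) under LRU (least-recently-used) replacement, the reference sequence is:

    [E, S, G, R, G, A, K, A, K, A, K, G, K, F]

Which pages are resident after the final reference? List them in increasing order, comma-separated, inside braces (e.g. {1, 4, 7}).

E -> miss, frames {E}
S -> miss, frames {E,S}
G -> miss, frames {E,S,G}
R -> miss, frames {E,S,G,R}
G -> hit
A -> miss, frames {E,S,R,G,A}
K -> miss, evict E, frames {S,R,G,A,K}
A -> hit
K -> hit
A -> hit
K -> hit
G -> hit
K -> hit
F -> miss, evict S, frames {R,A,G,K,F}

{A, F, G, K, R}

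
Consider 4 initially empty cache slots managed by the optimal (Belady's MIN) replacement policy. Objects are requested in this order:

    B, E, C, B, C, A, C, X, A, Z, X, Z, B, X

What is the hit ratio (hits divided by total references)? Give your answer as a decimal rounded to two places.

0.57

B → miss, frames [B]
E → miss, frames [B, E]
C → miss, frames [B, E, C]
B → hit
C → hit
A → miss, frames [B, E, C, A]
C → hit
X → miss, evict C, frames [B, E, A, X]
A → hit
Z → miss, evict A, frames [B, E, X, Z]
X → hit
Z → hit
B → hit
X → hit
Hits: 8 of 14 references → 8/14 = 0.5714.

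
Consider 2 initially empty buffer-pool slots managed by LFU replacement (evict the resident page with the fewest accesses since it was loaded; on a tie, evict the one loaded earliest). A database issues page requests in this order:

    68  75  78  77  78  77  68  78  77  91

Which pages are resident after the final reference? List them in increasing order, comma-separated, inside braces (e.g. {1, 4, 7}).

{77, 91}

68: miss, frames {68}
75: miss, frames {68,75}
78: miss, evict 68, frames {75,78}
77: miss, evict 75, frames {78,77}
78: hit
77: hit
68: miss, evict 78, frames {77,68}
78: miss, evict 68, frames {77,78}
77: hit
91: miss, evict 78, frames {77,91}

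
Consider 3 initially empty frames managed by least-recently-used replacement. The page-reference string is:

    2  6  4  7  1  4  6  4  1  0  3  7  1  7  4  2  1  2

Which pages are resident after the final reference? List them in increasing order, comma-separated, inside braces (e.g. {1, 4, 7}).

2 -> miss, frames (2)
6 -> miss, frames (2 6)
4 -> miss, frames (2 6 4)
7 -> miss, evict 2, frames (6 4 7)
1 -> miss, evict 6, frames (4 7 1)
4 -> hit
6 -> miss, evict 7, frames (1 4 6)
4 -> hit
1 -> hit
0 -> miss, evict 6, frames (4 1 0)
3 -> miss, evict 4, frames (1 0 3)
7 -> miss, evict 1, frames (0 3 7)
1 -> miss, evict 0, frames (3 7 1)
7 -> hit
4 -> miss, evict 3, frames (1 7 4)
2 -> miss, evict 1, frames (7 4 2)
1 -> miss, evict 7, frames (4 2 1)
2 -> hit

{1, 2, 4}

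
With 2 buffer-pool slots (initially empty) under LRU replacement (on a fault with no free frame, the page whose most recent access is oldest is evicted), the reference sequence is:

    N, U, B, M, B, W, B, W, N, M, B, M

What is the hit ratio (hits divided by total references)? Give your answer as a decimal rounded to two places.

0.33

N -> miss, frames {N}
U -> miss, frames {N,U}
B -> miss, evict N, frames {U,B}
M -> miss, evict U, frames {B,M}
B -> hit
W -> miss, evict M, frames {B,W}
B -> hit
W -> hit
N -> miss, evict B, frames {W,N}
M -> miss, evict W, frames {N,M}
B -> miss, evict N, frames {M,B}
M -> hit
Hits: 4 of 12 references → 4/12 = 0.3333.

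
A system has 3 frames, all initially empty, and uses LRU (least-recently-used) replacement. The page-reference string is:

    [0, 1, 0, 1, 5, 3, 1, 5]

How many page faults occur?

4

0 → miss, frames {0}
1 → miss, frames {0,1}
0 → hit
1 → hit
5 → miss, frames {0,1,5}
3 → miss, evict 0, frames {1,5,3}
1 → hit
5 → hit
Page faults: 4.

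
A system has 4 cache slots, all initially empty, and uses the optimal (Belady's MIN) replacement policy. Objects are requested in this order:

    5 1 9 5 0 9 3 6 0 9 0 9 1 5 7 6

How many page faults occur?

8

5 -> fault, frames {5}
1 -> fault, frames {5,1}
9 -> fault, frames {5,1,9}
5 -> hit
0 -> fault, frames {5,1,9,0}
9 -> hit
3 -> fault, evict 5, frames {1,9,0,3}
6 -> fault, evict 3, frames {1,9,0,6}
0 -> hit
9 -> hit
0 -> hit
9 -> hit
1 -> hit
5 -> fault, evict 0, frames {1,9,6,5}
7 -> fault, evict 5, frames {1,9,6,7}
6 -> hit
Page faults: 8.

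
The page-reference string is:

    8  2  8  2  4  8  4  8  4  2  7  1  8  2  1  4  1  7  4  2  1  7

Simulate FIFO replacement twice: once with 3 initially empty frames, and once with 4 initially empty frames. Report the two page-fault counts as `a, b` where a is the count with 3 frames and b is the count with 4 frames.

11, 10

3 frames: F F . . F . . . . . F F F F . F F F . F . . → 11 faults.
4 frames: F F . . F . . . . . F F F F . F . F . . F . → 10 faults.
10 < 11: adding a frame reduced faults, as is typical.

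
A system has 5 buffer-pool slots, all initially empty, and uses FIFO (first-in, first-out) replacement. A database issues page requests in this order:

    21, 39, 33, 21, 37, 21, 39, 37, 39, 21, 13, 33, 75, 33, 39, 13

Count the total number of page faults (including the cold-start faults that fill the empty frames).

21 -> miss, frames (21)
39 -> miss, frames (21 39)
33 -> miss, frames (21 39 33)
21 -> hit
37 -> miss, frames (21 39 33 37)
21 -> hit
39 -> hit
37 -> hit
39 -> hit
21 -> hit
13 -> miss, frames (21 39 33 37 13)
33 -> hit
75 -> miss, evict 21, frames (39 33 37 13 75)
33 -> hit
39 -> hit
13 -> hit
Page faults: 6.

6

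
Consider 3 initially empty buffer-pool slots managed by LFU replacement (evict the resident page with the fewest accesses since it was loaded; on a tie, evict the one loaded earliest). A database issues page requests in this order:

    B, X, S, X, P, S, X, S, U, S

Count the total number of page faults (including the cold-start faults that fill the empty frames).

B: fault, frames (B)
X: fault, frames (B X)
S: fault, frames (B X S)
X: hit
P: fault, evict B, frames (X S P)
S: hit
X: hit
S: hit
U: fault, evict P, frames (X S U)
S: hit
Page faults: 5.

5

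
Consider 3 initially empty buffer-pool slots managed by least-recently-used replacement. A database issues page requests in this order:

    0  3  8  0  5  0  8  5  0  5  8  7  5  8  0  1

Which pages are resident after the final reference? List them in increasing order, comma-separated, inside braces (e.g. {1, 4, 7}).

0 → miss, frames {0}
3 → miss, frames {0,3}
8 → miss, frames {0,3,8}
0 → hit
5 → miss, evict 3, frames {8,0,5}
0 → hit
8 → hit
5 → hit
0 → hit
5 → hit
8 → hit
7 → miss, evict 0, frames {5,8,7}
5 → hit
8 → hit
0 → miss, evict 7, frames {5,8,0}
1 → miss, evict 5, frames {8,0,1}

{0, 1, 8}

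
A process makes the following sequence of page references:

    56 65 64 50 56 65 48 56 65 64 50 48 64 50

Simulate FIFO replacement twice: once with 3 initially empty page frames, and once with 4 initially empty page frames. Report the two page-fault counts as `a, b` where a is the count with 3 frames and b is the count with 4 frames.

9, 10

3 frames: F F F F F F F . . F F . . . → 9 faults.
4 frames: F F F F . . F F F F F F . . → 10 faults.
10 > 9: adding a frame increased faults — Belady's anomaly.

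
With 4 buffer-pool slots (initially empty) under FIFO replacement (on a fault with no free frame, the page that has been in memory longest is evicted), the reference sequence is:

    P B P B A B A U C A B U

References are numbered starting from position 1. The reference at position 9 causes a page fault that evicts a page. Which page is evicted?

pos 1: P: fault, frames [P]
pos 2: B: fault, frames [P, B]
pos 3: P: hit
pos 4: B: hit
pos 5: A: fault, frames [P, B, A]
pos 6: B: hit
pos 7: A: hit
pos 8: U: fault, frames [P, B, A, U]
pos 9: C: fault, evict P, frames [B, A, U, C]
At position 9, page P is evicted.

P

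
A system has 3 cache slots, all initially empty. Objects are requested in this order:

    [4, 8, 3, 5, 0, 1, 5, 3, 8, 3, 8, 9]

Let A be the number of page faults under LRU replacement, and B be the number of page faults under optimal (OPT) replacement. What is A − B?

1

Under LRU: F F F F F F . F F . . F → 9 faults.
Under OPT: F F F F F F . . F . . F → 8 faults.
A − B = 9 − 8 = 1.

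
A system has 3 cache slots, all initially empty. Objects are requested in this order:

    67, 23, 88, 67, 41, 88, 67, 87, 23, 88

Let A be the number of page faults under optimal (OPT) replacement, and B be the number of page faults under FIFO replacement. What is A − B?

Under OPT: F F F . F . . F F . → 6 faults.
Under FIFO: F F F . F . F F F F → 8 faults.
A − B = 6 − 8 = -2.

-2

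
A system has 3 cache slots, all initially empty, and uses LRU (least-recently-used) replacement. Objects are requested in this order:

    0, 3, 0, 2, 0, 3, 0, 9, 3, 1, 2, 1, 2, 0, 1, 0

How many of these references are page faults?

0 → miss, frames (0)
3 → miss, frames (0 3)
0 → hit
2 → miss, frames (3 0 2)
0 → hit
3 → hit
0 → hit
9 → miss, evict 2, frames (3 0 9)
3 → hit
1 → miss, evict 0, frames (9 3 1)
2 → miss, evict 9, frames (3 1 2)
1 → hit
2 → hit
0 → miss, evict 3, frames (1 2 0)
1 → hit
0 → hit
Page faults: 7.

7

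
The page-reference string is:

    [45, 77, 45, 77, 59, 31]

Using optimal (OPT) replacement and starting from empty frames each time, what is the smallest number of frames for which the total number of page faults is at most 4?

f=1: 6 faults
f=2: 4 faults
f=3: 4 faults
f=4: 4 faults
Smallest f with faults ≤ 4 is 2.

2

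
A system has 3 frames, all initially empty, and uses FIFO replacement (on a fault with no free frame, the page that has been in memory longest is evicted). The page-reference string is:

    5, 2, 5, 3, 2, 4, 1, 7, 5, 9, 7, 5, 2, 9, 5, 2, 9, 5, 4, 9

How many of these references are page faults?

10

5 → fault, frames (5)
2 → fault, frames (5 2)
5 → hit
3 → fault, frames (5 2 3)
2 → hit
4 → fault, evict 5, frames (2 3 4)
1 → fault, evict 2, frames (3 4 1)
7 → fault, evict 3, frames (4 1 7)
5 → fault, evict 4, frames (1 7 5)
9 → fault, evict 1, frames (7 5 9)
7 → hit
5 → hit
2 → fault, evict 7, frames (5 9 2)
9 → hit
5 → hit
2 → hit
9 → hit
5 → hit
4 → fault, evict 5, frames (9 2 4)
9 → hit
Page faults: 10.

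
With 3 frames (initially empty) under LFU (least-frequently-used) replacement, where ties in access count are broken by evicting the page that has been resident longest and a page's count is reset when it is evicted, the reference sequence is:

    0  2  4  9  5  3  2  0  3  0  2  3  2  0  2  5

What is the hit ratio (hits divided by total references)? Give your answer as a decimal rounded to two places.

0.44

0 → fault, frames {0}
2 → fault, frames {0,2}
4 → fault, frames {0,2,4}
9 → fault, evict 0, frames {2,4,9}
5 → fault, evict 2, frames {4,9,5}
3 → fault, evict 4, frames {9,5,3}
2 → fault, evict 9, frames {5,3,2}
0 → fault, evict 5, frames {3,2,0}
3 → hit
0 → hit
2 → hit
3 → hit
2 → hit
0 → hit
2 → hit
5 → fault, evict 3, frames {2,0,5}
Hits: 7 of 16 references → 7/16 = 0.4375.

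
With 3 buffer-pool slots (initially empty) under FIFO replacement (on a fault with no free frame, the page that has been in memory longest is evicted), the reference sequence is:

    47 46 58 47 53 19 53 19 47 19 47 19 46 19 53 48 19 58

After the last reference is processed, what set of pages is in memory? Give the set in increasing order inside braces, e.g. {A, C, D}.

{19, 48, 58}

47 -> miss, frames {47}
46 -> miss, frames {47,46}
58 -> miss, frames {47,46,58}
47 -> hit
53 -> miss, evict 47, frames {46,58,53}
19 -> miss, evict 46, frames {58,53,19}
53 -> hit
19 -> hit
47 -> miss, evict 58, frames {53,19,47}
19 -> hit
47 -> hit
19 -> hit
46 -> miss, evict 53, frames {19,47,46}
19 -> hit
53 -> miss, evict 19, frames {47,46,53}
48 -> miss, evict 47, frames {46,53,48}
19 -> miss, evict 46, frames {53,48,19}
58 -> miss, evict 53, frames {48,19,58}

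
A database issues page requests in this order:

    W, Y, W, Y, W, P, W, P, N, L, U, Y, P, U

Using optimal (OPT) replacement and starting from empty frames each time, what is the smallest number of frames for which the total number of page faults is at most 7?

3

f=1: 14 faults
f=2: 8 faults
f=3: 6 faults
f=4: 6 faults
f=5: 6 faults
f=6: 6 faults
Smallest f with faults ≤ 7 is 3.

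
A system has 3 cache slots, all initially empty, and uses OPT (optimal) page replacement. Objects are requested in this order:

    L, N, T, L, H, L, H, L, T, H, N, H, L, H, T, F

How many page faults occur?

7

L -> miss, frames [L]
N -> miss, frames [L, N]
T -> miss, frames [L, N, T]
L -> hit
H -> miss, evict N, frames [L, T, H]
L -> hit
H -> hit
L -> hit
T -> hit
H -> hit
N -> miss, evict T, frames [L, H, N]
H -> hit
L -> hit
H -> hit
T -> miss, evict N, frames [L, H, T]
F -> miss, evict T, frames [L, H, F]
Page faults: 7.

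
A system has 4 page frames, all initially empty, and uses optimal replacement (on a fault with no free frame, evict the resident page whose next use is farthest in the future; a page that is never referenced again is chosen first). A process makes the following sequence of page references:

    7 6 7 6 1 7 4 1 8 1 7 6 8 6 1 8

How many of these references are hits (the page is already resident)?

7 → miss, frames (7)
6 → miss, frames (7 6)
7 → hit
6 → hit
1 → miss, frames (7 6 1)
7 → hit
4 → miss, frames (7 6 1 4)
1 → hit
8 → miss, evict 4, frames (7 6 1 8)
1 → hit
7 → hit
6 → hit
8 → hit
6 → hit
1 → hit
8 → hit
Hits: 11.

11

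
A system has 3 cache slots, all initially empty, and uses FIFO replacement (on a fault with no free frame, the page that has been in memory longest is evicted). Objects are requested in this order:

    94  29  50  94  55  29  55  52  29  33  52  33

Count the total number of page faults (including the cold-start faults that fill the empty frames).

94: fault, frames {94}
29: fault, frames {94,29}
50: fault, frames {94,29,50}
94: hit
55: fault, evict 94, frames {29,50,55}
29: hit
55: hit
52: fault, evict 29, frames {50,55,52}
29: fault, evict 50, frames {55,52,29}
33: fault, evict 55, frames {52,29,33}
52: hit
33: hit
Page faults: 7.

7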